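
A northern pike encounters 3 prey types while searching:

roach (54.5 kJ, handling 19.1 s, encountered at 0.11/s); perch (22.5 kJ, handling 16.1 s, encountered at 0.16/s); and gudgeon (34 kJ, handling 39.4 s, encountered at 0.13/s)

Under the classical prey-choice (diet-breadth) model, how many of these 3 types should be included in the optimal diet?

Rank by E/h (kJ/s): roach 2.85, perch 1.4, gudgeon 0.863. Include each in turn until the next type's E/h falls below the running intake rate.
Rate on top 1: 1.933. perch: 1.4 < 1.933 → exclude; stop.
Optimal diet: roach — 1 of 3 types.

1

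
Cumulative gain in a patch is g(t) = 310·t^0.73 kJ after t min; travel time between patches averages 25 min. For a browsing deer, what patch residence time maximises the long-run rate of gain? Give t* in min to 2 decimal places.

Optimal t* satisfies g'(t*) = g(t*)/(T + t*).
g'(t) = 0.73·310·t^-0.27. Setting 0.73·310·t^-0.27 = 310·t^0.73/(25+t) gives 0.73(25+t) = t, so 0.27·t = 0.73×25.
t* = 0.73×25/0.27 = 67.59 min.

67.59 min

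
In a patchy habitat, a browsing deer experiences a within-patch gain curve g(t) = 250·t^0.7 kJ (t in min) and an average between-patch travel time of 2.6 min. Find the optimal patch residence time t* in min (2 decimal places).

6.07 min

Optimal t* satisfies g'(t*) = g(t*)/(T + t*).
g'(t) = 0.7·250·t^-0.3. Setting 0.7·250·t^-0.3 = 250·t^0.7/(2.6+t) gives 0.7(2.6+t) = t, so 0.30·t = 0.7×2.6.
t* = 0.7×2.6/0.30 = 6.067 min.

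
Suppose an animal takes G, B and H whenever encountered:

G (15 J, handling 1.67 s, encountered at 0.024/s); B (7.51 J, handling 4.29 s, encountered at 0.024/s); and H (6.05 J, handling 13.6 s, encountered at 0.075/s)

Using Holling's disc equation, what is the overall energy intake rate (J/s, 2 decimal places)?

R = Σλ_iE_i / (1 + Σλ_ih_i)
Numerator: 0.024×15 + 0.024×7.51 + 0.075×6.05 = 0.994
Denominator: 1 + 0.024×1.67 + 0.024×4.29 + 0.075×13.6 = 2.163
R = 0.994/2.163 = 0.4595 J/s

0.46 J/s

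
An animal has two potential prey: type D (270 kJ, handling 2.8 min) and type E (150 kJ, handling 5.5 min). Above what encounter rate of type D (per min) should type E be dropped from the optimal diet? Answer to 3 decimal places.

The zero-one rule: include type E iff E₂/h₂ > λE₁/(1+λh₁). Equality gives the switch point.
λE₁h₂ = E₂ + λE₂h₁ ⇒ λ = E₂/(E₁h₂ − E₂h₁) = 150/(1485 − 420) = 0.1408 per min.

0.141 per min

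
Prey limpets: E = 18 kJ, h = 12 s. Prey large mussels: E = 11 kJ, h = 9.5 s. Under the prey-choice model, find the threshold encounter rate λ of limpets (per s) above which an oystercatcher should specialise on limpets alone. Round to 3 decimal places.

At the threshold, the rate on limpets alone equals the profitability of large mussels: λ·18/(1 + λ·12) = 11/9.5 = 1.158.
Rearranging, λ(18 − 1.158×12) = 1.158, so λ = 1.158/4.105 = 0.2821 per s.

0.282 per s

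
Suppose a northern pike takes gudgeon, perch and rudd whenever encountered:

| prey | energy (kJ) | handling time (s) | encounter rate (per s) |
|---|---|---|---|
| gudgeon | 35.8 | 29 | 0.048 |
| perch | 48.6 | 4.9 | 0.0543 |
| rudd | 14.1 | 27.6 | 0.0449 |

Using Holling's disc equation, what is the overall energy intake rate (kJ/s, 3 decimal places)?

Energy encountered per unit search time: 0.048×35.8 + 0.0543×48.6 + 0.0449×14.1 = 4.99 kJ/s.
Handling time per unit search time: 0.048×29 + 0.0543×4.9 + 0.0449×27.6 = 2.897.
Rate = 4.99/(1 + 2.897) = 1.28 kJ/s.

1.280 kJ/s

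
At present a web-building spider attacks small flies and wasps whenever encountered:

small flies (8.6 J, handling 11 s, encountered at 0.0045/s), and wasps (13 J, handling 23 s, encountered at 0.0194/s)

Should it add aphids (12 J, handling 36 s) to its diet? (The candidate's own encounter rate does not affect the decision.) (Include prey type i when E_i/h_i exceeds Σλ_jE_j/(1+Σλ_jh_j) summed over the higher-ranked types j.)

Current rate: (0.0045×8.6 + 0.0194×13)/(1 + 0.0045×11 + 0.0194×23) = 0.1945 J/s.
aphids: E/h = 12/36 = 0.3333 J/s.
0.3333 > 0.1945, so adding aphids raises the average — include it.

Yes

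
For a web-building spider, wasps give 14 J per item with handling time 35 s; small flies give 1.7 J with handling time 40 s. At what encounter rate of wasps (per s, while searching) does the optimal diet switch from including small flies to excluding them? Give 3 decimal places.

Drop small flies once their profitability E₂/h₂ falls below the rate achievable on wasps alone: E₂/h₂ = λE₁/(1 + λh₁).
Solve for λ: λE₁h₂ = E₂(1 + λh₁) → λ(E₁h₂ − E₂h₁) = E₂ → λ = E₂/(E₁h₂ − E₂h₁).
λ = 1.7/(14×40 − 1.7×35) = 1.7/500.5 = 0.003397 per s.

0.003 per s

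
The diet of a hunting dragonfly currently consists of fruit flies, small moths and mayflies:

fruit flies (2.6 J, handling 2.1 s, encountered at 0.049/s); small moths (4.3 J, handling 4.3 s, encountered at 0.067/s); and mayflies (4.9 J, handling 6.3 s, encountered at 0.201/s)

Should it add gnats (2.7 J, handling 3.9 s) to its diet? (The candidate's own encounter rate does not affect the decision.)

Yes

On fruit flies, small moths and mayflies alone, R = ΣλE/(1+Σλh) = 1.4/2.657 = 0.527 J/s.
gnats: E/h = 2.7/3.9 = 0.6923 J/s.
Since 0.6923 > R, including gnats increases the long-run rate.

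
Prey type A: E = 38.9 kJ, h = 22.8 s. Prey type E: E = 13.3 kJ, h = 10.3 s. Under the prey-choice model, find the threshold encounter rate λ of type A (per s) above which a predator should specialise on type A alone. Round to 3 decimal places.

The zero-one rule: include type E iff E₂/h₂ > λE₁/(1+λh₁). Equality gives the switch point.
λE₁h₂ = E₂ + λE₂h₁ ⇒ λ = E₂/(E₁h₂ − E₂h₁) = 13.3/(400.7 − 303.2) = 0.1365 per s.

0.137 per s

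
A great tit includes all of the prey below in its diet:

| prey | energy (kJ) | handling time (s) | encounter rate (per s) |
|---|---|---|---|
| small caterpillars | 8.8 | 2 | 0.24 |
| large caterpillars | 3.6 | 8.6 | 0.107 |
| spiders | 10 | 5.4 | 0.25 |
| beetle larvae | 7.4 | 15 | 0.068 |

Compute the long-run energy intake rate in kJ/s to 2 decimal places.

Energy encountered per unit search time: 0.24×8.8 + 0.107×3.6 + 0.25×10 + 0.068×7.4 = 5.5 kJ/s.
Handling time per unit search time: 0.24×2 + 0.107×8.6 + 0.25×5.4 + 0.068×15 = 3.77.
Rate = 5.5/(1 + 3.77) = 1.153 kJ/s.

1.15 kJ/s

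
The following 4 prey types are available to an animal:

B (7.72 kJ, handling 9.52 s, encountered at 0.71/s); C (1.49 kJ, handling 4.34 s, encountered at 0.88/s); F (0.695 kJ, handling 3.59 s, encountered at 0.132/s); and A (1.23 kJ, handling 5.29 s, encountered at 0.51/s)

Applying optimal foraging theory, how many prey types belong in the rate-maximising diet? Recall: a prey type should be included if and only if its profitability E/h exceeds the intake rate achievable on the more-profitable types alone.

1

E/h in descending order: B 0.811, C 0.343, A 0.233, F 0.194 kJ/s. The optimal diet is the largest prefix of this list for which every included type satisfies E_i/h_i > R on the types above it.
Rate on top 1: 0.7064. C: 0.343 < 0.7064 → exclude; stop.
Optimal diet: B — 1 of 4 types.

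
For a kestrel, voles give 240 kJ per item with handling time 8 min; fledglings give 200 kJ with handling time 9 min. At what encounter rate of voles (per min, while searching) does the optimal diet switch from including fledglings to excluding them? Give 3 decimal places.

The zero-one rule: include fledglings iff E₂/h₂ > λE₁/(1+λh₁). Equality gives the switch point.
λE₁h₂ = E₂ + λE₂h₁ ⇒ λ = E₂/(E₁h₂ − E₂h₁) = 200/(2160 − 1600) = 0.3571 per min.

0.357 per min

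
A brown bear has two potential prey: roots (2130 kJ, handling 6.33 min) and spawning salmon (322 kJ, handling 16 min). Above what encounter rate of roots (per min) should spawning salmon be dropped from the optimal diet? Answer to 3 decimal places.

Drop spawning salmon once their profitability E₂/h₂ falls below the rate achievable on roots alone: E₂/h₂ = λE₁/(1 + λh₁).
Solve for λ: λE₁h₂ = E₂(1 + λh₁) → λ(E₁h₂ − E₂h₁) = E₂ → λ = E₂/(E₁h₂ − E₂h₁).
λ = 322/(2130×16 − 322×6.33) = 322/3.204e+04 = 0.01005 per min.

0.010 per min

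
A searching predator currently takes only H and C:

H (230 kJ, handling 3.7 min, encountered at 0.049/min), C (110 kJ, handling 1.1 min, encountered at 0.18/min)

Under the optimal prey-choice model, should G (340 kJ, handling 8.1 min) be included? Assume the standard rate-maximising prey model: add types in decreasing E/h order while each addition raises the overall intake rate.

Yes

Intake rate on the current diet: R = (0.049×230 + 0.18×110) / (1 + 0.049×3.7 + 0.18×1.1) = 31.07/1.379 = 22.53 kJ/min.
Profitability of G: 340/8.1 = 41.98 kJ/min.
41.98 > 22.53, so adding G raises the average — include it.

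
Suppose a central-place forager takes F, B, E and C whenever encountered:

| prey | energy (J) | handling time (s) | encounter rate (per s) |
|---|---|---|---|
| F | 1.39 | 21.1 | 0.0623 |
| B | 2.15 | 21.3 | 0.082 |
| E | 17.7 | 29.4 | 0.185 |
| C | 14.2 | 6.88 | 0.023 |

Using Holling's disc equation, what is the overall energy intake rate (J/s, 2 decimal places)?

0.40 J/s

R = Σλ_iE_i / (1 + Σλ_ih_i)
Numerator: 0.0623×1.39 + 0.082×2.15 + 0.185×17.7 + 0.023×14.2 = 3.864
Denominator: 1 + 0.0623×21.1 + 0.082×21.3 + 0.185×29.4 + 0.023×6.88 = 9.658
R = 3.864/9.658 = 0.4001 J/s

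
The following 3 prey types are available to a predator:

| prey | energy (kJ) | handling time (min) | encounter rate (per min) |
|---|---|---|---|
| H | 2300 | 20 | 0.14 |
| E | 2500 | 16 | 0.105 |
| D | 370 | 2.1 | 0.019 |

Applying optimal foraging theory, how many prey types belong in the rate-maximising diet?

Rank by E/h (kJ/min): D 176, E 156, H 115. Include each in turn until the next type's E/h falls below the running intake rate.
Rate on top 1: 6.76. E: 156 > 6.76 → include.
Rate on top 2: 99.1. H: 115 > 99.1 → include.
Optimal diet: D, E, H — 3 of 3 types.

3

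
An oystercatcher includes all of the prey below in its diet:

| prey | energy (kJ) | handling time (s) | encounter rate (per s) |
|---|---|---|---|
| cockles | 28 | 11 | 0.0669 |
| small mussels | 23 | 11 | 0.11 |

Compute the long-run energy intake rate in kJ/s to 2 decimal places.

Energy encountered per unit search time: 0.0669×28 + 0.11×23 = 4.403 kJ/s.
Handling time per unit search time: 0.0669×11 + 0.11×11 = 1.946.
Rate = 4.403/(1 + 1.946) = 1.495 kJ/s.

1.49 kJ/s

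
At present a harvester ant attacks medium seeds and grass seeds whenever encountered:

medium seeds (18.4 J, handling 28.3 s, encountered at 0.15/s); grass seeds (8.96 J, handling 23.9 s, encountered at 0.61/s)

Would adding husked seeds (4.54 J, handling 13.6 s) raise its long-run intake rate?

No

Current rate: (0.15×18.4 + 0.61×8.96)/(1 + 0.15×28.3 + 0.61×23.9) = 0.4149 J/s.
husked seeds: E/h = 4.54/13.6 = 0.3338 J/s.
Since 0.3338 < R, time spent handling husked seeds is better spent searching.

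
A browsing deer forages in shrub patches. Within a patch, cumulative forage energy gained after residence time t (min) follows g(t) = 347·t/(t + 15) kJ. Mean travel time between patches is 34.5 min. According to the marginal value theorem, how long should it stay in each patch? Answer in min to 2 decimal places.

22.75 min

Maximise g(t)/(T+t): set derivative to zero → g'(t)(T+t) = g(t).
g'(t) = 347·15/(t + 15)². Setting 347·15/(t+15)² = 347t/[(t+15)(34.5+t)] gives 15(34.5+t) = t(t+15), so t² = 15×34.5 = 517.5.
t* = √517.5 = 22.75 min.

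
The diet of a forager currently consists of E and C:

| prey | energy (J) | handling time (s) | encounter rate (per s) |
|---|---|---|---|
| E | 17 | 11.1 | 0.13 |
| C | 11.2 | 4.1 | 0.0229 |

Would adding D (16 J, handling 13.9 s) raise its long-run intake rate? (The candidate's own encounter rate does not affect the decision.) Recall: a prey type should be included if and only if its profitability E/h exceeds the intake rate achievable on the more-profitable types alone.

Yes

Current rate: (0.13×17 + 0.0229×11.2)/(1 + 0.13×11.1 + 0.0229×4.1) = 0.9722 J/s.
Profitability of D: 16/13.9 = 1.151 J/s.
Since 1.151 > R, including D increases the long-run rate.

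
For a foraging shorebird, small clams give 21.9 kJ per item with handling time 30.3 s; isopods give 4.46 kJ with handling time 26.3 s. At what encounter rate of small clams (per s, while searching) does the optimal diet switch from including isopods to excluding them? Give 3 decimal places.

Drop isopods once their profitability E₂/h₂ falls below the rate achievable on small clams alone: E₂/h₂ = λE₁/(1 + λh₁).
Solve for λ: λE₁h₂ = E₂(1 + λh₁) → λ(E₁h₂ − E₂h₁) = E₂ → λ = E₂/(E₁h₂ − E₂h₁).
λ = 4.46/(21.9×26.3 − 4.46×30.3) = 4.46/440.8 = 0.01012 per s.

0.010 per s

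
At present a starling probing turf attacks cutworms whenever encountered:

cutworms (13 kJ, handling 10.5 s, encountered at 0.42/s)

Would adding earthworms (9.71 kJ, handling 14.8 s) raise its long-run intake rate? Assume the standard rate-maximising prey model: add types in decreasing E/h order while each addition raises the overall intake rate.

No

Intake rate on the current diet: R = (0.42×13) / (1 + 0.42×10.5) = 5.46/5.41 = 1.009 kJ/s.
Profitability of earthworms: 9.71/14.8 = 0.6561 kJ/s.
Since 0.6561 < R, time spent handling earthworms is better spent searching.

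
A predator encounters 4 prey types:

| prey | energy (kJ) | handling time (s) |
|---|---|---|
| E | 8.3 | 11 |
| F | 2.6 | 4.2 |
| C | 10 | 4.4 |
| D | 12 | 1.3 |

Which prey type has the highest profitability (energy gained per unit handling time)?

Profitability E/h (kJ/s): E = 8.3/11 = 0.755, F = 2.6/4.2 = 0.619, C = 10/4.4 = 2.27, D = 12/1.3 = 9.23.
Ranked: D > C > E > F.

D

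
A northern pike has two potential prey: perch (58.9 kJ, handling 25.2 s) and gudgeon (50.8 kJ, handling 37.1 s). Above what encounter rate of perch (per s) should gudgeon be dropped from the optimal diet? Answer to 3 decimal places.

At the threshold, the rate on perch alone equals the profitability of gudgeon: λ·58.9/(1 + λ·25.2) = 50.8/37.1 = 1.369.
Rearranging, λ(58.9 − 1.369×25.2) = 1.369, so λ = 1.369/24.39 = 0.05613 per s.

0.056 per s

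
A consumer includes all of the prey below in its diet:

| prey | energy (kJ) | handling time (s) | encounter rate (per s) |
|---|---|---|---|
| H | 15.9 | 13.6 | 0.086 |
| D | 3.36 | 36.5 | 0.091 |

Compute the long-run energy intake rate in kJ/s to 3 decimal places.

R = Σλ_iE_i / (1 + Σλ_ih_i)
Numerator: 0.086×15.9 + 0.091×3.36 = 1.673
Denominator: 1 + 0.086×13.6 + 0.091×36.5 = 5.491
R = 1.673/5.491 = 0.3047 kJ/s

0.305 kJ/s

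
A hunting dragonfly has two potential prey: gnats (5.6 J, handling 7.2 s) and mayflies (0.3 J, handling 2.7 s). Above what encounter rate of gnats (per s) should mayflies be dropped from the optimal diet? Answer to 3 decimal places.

The zero-one rule: include mayflies iff E₂/h₂ > λE₁/(1+λh₁). Equality gives the switch point.
λE₁h₂ = E₂ + λE₂h₁ ⇒ λ = E₂/(E₁h₂ − E₂h₁) = 0.3/(15.12 − 2.16) = 0.02315 per s.

0.023 per s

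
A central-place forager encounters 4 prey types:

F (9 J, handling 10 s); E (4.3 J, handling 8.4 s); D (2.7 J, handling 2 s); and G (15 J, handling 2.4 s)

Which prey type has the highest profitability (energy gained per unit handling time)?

Profitability E/h (J/s): F = 9/10 = 0.9, E = 4.3/8.4 = 0.512, D = 2.7/2 = 1.35, G = 15/2.4 = 6.25.
Ranked: G > D > F > E.

G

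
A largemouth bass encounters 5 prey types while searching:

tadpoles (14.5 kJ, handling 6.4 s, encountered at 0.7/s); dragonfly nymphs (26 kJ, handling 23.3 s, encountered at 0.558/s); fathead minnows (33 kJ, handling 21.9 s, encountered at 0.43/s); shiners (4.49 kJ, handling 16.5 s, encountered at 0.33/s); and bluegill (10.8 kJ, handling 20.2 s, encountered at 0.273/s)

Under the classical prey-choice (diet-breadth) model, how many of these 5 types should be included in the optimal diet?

1

Profitabilities (E/h, kJ/s): tadpoles 2.27, fathead minnows 1.51, dragonfly nymphs 1.12, bluegill 0.535, shiners 0.272. Add prey in this order while the next type's profitability exceeds the intake rate on those already taken.
Rate on top 1: 1.852. fathead minnows: 1.51 < 1.852 → exclude; stop.
Optimal diet: tadpoles — 1 of 5 types.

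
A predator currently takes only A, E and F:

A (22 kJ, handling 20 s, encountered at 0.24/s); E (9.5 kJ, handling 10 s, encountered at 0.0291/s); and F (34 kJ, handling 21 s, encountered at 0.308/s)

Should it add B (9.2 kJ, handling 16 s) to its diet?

On A, E and F alone, R = ΣλE/(1+Σλh) = 16.03/12.56 = 1.276 kJ/s.
Profitability of B: 9.2/16 = 0.575 kJ/s.
Since 0.575 < R, time spent handling B is better spent searching.

No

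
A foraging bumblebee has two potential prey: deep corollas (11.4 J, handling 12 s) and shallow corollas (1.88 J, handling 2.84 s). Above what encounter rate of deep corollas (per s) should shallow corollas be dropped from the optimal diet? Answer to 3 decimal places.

The zero-one rule: include shallow corollas iff E₂/h₂ > λE₁/(1+λh₁). Equality gives the switch point.
λE₁h₂ = E₂ + λE₂h₁ ⇒ λ = E₂/(E₁h₂ − E₂h₁) = 1.88/(32.38 − 22.56) = 0.1915 per s.

0.192 per s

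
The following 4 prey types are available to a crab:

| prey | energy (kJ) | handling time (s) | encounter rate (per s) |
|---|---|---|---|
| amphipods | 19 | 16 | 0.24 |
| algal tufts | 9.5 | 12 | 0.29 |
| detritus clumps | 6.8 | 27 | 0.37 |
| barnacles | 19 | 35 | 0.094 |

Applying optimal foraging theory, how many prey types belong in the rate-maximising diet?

1

Profitabilities (E/h, kJ/s): amphipods 1.19, algal tufts 0.792, barnacles 0.543, detritus clumps 0.252. Add prey in this order while the next type's profitability exceeds the intake rate on those already taken.
Rate on top 1: 0.9421. algal tufts: 0.792 < 0.9421 → exclude; stop.
Optimal diet: amphipods — 1 of 4 types.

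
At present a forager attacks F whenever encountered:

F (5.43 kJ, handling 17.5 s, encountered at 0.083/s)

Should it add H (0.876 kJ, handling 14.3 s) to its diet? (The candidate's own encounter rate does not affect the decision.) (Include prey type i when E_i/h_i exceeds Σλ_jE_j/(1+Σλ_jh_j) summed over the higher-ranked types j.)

On F alone, R = ΣλE/(1+Σλh) = 0.4507/2.453 = 0.1838 kJ/s.
H: E/h = 0.876/14.3 = 0.06126 kJ/s.
Since 0.06126 < R, time spent handling H is better spent searching.

No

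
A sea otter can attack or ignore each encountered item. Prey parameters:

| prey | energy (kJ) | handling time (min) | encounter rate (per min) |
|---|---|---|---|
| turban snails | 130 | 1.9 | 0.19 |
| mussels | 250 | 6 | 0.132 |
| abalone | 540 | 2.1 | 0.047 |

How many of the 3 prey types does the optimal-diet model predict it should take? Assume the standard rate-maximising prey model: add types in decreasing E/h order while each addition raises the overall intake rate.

3

Rank by E/h (kJ/min): abalone 257, turban snails 68.4, mussels 41.7. Include each in turn until the next type's E/h falls below the running intake rate.
Rate on top 1: 23.1. turban snails: 68.4 > 23.1 → include.
Rate on top 2: 34.31. mussels: 41.7 > 34.31 → include.
Optimal diet: abalone, turban snails, mussels — 3 of 3 types.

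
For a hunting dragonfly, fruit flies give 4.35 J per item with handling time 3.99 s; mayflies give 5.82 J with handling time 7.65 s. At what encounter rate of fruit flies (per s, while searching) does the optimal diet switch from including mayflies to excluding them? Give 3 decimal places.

At the threshold, the rate on fruit flies alone equals the profitability of mayflies: λ·4.35/(1 + λ·3.99) = 5.82/7.65 = 0.7608.
Rearranging, λ(4.35 − 0.7608×3.99) = 0.7608, so λ = 0.7608/1.314 = 0.5788 per s.

0.579 per s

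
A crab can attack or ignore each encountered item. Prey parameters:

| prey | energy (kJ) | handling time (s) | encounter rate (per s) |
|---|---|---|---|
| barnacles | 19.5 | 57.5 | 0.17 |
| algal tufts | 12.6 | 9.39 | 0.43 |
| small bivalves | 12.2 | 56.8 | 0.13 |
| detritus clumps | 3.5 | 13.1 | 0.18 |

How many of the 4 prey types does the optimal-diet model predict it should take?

1

Rank by E/h (kJ/s): algal tufts 1.34, barnacles 0.339, detritus clumps 0.267, small bivalves 0.215. Include each in turn until the next type's E/h falls below the running intake rate.
Rate on top 1: 1.075. barnacles: 0.339 < 1.075 → exclude; stop.
Optimal diet: algal tufts — 1 of 4 types.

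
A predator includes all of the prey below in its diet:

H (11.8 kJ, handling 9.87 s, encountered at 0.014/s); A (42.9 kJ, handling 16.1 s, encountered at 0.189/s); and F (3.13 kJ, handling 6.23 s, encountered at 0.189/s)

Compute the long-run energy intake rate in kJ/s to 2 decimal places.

1.65 kJ/s

R = Σλ_iE_i / (1 + Σλ_ih_i)
Numerator: 0.014×11.8 + 0.189×42.9 + 0.189×3.13 = 8.865
Denominator: 1 + 0.014×9.87 + 0.189×16.1 + 0.189×6.23 = 5.359
R = 8.865/5.359 = 1.654 kJ/s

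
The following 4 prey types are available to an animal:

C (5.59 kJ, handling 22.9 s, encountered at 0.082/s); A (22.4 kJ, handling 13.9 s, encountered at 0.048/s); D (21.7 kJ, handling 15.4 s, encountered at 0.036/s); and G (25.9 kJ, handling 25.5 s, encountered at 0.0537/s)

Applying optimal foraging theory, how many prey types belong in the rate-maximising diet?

3

E/h in descending order: A 1.61, D 1.41, G 1.02, C 0.244 kJ/s. The optimal diet is the largest prefix of this list for which every included type satisfies E_i/h_i > R on the types above it.
Rate on top 1: 0.6449. D: 1.41 > 0.6449 → include.
Rate on top 2: 0.8356. G: 1.02 > 0.8356 → include.
Rate on top 3: 0.9043. C: 0.244 < 0.9043 → exclude; stop.
Optimal diet: A, D, G — 3 of 4 types.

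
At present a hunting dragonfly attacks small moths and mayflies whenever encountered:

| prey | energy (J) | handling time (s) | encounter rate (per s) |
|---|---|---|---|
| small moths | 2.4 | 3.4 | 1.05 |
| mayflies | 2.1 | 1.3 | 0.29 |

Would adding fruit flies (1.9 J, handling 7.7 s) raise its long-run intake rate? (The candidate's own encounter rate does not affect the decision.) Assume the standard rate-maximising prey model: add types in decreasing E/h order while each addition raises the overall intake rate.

No

Current rate: (1.05×2.4 + 0.29×2.1)/(1 + 1.05×3.4 + 0.29×1.3) = 0.6325 J/s.
fruit flies: E/h = 1.9/7.7 = 0.2468 J/s.
0.2468 < 0.6325, so adding fruit flies would lower the average — exclude it.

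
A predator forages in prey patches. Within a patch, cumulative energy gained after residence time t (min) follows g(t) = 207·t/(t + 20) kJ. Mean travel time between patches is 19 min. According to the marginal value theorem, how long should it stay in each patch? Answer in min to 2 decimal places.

19.49 min

Optimal t* satisfies g'(t*) = g(t*)/(T + t*).
g'(t) = 207·20/(t + 20)². Setting 207·20/(t+20)² = 207t/[(t+20)(19+t)] gives 20(19+t) = t(t+20), so t² = 20×19 = 380.
t* = √380 = 19.49 min.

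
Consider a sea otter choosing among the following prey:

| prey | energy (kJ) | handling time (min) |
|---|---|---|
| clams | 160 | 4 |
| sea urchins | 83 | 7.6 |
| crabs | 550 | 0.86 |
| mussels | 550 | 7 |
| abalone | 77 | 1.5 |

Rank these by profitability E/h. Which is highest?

crabs

Profitability E/h (kJ/min): clams = 160/4 = 40, sea urchins = 83/7.6 = 10.9, crabs = 550/0.86 = 640, mussels = 550/7 = 78.6, abalone = 77/1.5 = 51.3.
Ranked: crabs > mussels > abalone > clams > sea urchins.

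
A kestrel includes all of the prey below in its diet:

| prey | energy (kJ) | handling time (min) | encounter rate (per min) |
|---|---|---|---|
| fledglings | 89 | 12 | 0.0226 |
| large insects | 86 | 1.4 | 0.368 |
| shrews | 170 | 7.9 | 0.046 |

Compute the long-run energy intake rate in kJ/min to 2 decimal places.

R = Σλ_iE_i / (1 + Σλ_ih_i)
Numerator: 0.0226×89 + 0.368×86 + 0.046×170 = 41.48
Denominator: 1 + 0.0226×12 + 0.368×1.4 + 0.046×7.9 = 2.15
R = 41.48/2.15 = 19.29 kJ/min

19.29 kJ/min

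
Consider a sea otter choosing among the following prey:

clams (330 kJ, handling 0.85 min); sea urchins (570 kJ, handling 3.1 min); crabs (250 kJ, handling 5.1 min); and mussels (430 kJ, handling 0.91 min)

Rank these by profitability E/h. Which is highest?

Profitability E/h (kJ/min): clams = 330/0.85 = 388, sea urchins = 570/3.1 = 184, crabs = 250/5.1 = 49, mussels = 430/0.91 = 473.
Ranked: mussels > clams > sea urchins > crabs.

mussels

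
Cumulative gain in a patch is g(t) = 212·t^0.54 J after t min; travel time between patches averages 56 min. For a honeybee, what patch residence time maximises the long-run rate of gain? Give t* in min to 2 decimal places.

65.74 min

Optimal t* satisfies g'(t*) = g(t*)/(T + t*).
g'(t) = 0.54·212·t^-0.46. Setting 0.54·212·t^-0.46 = 212·t^0.54/(56+t) gives 0.54(56+t) = t, so 0.46·t = 0.54×56.
t* = 0.54×56/0.46 = 65.74 min.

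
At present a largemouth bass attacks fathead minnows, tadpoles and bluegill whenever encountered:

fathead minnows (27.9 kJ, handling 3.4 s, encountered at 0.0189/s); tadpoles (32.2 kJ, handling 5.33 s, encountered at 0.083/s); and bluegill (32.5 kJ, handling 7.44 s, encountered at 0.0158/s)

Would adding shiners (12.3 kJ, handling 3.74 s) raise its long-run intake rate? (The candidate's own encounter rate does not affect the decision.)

Yes

Intake rate on the current diet: R = (0.0189×27.9 + 0.083×32.2 + 0.0158×32.5) / (1 + 0.0189×3.4 + 0.083×5.33 + 0.0158×7.44) = 3.713/1.624 = 2.286 kJ/s.
shiners: E/h = 12.3/3.74 = 3.289 kJ/s.
Since 3.289 > R, including shiners increases the long-run rate.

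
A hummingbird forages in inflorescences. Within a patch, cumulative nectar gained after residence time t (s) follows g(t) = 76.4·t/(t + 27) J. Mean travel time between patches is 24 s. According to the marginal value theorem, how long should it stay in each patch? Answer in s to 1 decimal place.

By the marginal value theorem, leave when the instantaneous gain rate g'(t) equals the habitat-wide average g(t)/(T + t).
g'(t) = 76.4·27/(t + 27)². Setting 76.4·27/(t+27)² = 76.4t/[(t+27)(24+t)] gives 27(24+t) = t(t+27), so t² = 27×24 = 648.
t* = √648 = 25.46 s.

25.5 s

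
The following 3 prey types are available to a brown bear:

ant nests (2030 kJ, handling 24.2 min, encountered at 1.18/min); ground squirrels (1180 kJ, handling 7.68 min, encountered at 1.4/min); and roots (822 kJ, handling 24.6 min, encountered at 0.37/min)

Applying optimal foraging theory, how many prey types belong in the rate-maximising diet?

1

Rank by E/h (kJ/min): ground squirrels 154, ant nests 83.9, roots 33.4. Include each in turn until the next type's E/h falls below the running intake rate.
Rate on top 1: 140.6. ant nests: 83.9 < 140.6 → exclude; stop.
Optimal diet: ground squirrels — 1 of 3 types.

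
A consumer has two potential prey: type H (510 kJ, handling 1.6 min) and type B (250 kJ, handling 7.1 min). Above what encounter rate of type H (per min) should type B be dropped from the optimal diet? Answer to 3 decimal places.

The zero-one rule: include type B iff E₂/h₂ > λE₁/(1+λh₁). Equality gives the switch point.
λE₁h₂ = E₂ + λE₂h₁ ⇒ λ = E₂/(E₁h₂ − E₂h₁) = 250/(3621 − 400) = 0.07762 per min.

0.078 per min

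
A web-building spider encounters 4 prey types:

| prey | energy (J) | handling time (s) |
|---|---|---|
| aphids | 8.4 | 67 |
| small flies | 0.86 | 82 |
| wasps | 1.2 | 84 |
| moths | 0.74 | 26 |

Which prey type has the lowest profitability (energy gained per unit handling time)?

small flies

Profitability E/h (J/s): aphids = 8.4/67 = 0.125, small flies = 0.86/82 = 0.0105, wasps = 1.2/84 = 0.0143, moths = 0.74/26 = 0.0285.
Ranked: aphids > moths > wasps > small flies.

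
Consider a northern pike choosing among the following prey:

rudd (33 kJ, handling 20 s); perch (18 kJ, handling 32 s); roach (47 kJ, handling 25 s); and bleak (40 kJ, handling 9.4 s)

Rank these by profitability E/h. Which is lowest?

perch

Profitability E/h (kJ/s): rudd = 33/20 = 1.65, perch = 18/32 = 0.562, roach = 47/25 = 1.88, bleak = 40/9.4 = 4.26.
Ranked: bleak > roach > rudd > perch.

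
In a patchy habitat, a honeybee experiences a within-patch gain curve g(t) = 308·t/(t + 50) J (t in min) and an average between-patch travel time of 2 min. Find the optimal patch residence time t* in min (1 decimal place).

Maximise g(t)/(T+t): set derivative to zero → g'(t)(T+t) = g(t).
g'(t) = 308·50/(t + 50)². Setting 308·50/(t+50)² = 308t/[(t+50)(2+t)] gives 50(2+t) = t(t+50), so t² = 50×2 = 100.
t* = √100 = 10 min.

10.0 min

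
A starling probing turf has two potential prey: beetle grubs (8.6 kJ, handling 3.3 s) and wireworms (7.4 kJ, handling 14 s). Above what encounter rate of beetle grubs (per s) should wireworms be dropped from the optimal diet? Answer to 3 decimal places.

0.077 per s

At the threshold, the rate on beetle grubs alone equals the profitability of wireworms: λ·8.6/(1 + λ·3.3) = 7.4/14 = 0.5286.
Rearranging, λ(8.6 − 0.5286×3.3) = 0.5286, so λ = 0.5286/6.856 = 0.0771 per s.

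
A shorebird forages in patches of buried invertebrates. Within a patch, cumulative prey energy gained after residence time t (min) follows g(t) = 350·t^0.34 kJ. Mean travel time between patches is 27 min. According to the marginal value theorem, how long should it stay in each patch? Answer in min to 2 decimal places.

13.91 min

By the marginal value theorem, leave when the instantaneous gain rate g'(t) equals the habitat-wide average g(t)/(T + t).
g'(t) = 0.34·350·t^-0.66. Setting 0.34·350·t^-0.66 = 350·t^0.34/(27+t) gives 0.34(27+t) = t, so 0.66·t = 0.34×27.
t* = 0.34×27/0.66 = 13.91 min.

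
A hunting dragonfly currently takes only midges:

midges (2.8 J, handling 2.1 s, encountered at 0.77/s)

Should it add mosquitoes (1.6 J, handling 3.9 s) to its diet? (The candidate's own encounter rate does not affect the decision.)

No

On midges alone, R = ΣλE/(1+Σλh) = 2.156/2.617 = 0.8238 J/s.
mosquitoes: E/h = 1.6/3.9 = 0.4103 J/s.
0.4103 < 0.8238, so adding mosquitoes would lower the average — exclude it.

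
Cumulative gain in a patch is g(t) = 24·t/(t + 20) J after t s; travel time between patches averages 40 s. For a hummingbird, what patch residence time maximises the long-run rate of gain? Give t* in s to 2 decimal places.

By the marginal value theorem, leave when the instantaneous gain rate g'(t) equals the habitat-wide average g(t)/(T + t).
g'(t) = 24·20/(t + 20)². Setting 24·20/(t+20)² = 24t/[(t+20)(40+t)] gives 20(40+t) = t(t+20), so t² = 20×40 = 800.
t* = √800 = 28.28 s.

28.28 s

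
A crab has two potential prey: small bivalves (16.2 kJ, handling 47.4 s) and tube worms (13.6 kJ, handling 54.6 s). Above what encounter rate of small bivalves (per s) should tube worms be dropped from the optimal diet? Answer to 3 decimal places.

0.057 per s

Drop tube worms once their profitability E₂/h₂ falls below the rate achievable on small bivalves alone: E₂/h₂ = λE₁/(1 + λh₁).
Solve for λ: λE₁h₂ = E₂(1 + λh₁) → λ(E₁h₂ − E₂h₁) = E₂ → λ = E₂/(E₁h₂ − E₂h₁).
λ = 13.6/(16.2×54.6 − 13.6×47.4) = 13.6/239.9 = 0.0567 per s.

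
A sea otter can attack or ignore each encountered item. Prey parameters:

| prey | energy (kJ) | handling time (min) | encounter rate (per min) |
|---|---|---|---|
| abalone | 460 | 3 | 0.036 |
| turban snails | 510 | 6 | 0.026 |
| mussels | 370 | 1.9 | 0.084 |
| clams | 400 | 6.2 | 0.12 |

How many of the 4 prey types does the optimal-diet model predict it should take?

Profitabilities (E/h, kJ/min): mussels 195, abalone 153, turban snails 85, clams 64.5. Add prey in this order while the next type's profitability exceeds the intake rate on those already taken.
Rate on top 1: 26.8. abalone: 153 > 26.8 → include.
Rate on top 2: 37.58. turban snails: 85 > 37.58 → include.
Rate on top 3: 42.78. clams: 64.5 > 42.78 → include.
Optimal diet: mussels, abalone, turban snails, clams — 4 of 4 types.

4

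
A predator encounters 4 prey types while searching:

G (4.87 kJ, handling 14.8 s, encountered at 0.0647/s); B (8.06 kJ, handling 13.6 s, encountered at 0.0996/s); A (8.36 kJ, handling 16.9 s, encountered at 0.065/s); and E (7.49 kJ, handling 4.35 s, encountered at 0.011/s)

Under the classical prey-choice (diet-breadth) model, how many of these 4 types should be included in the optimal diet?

3

Rank by E/h (kJ/s): E 1.72, B 0.593, A 0.495, G 0.329. Include each in turn until the next type's E/h falls below the running intake rate.
Rate on top 1: 0.07863. B: 0.593 > 0.07863 → include.
Rate on top 2: 0.3684. A: 0.495 > 0.3684 → include.
Rate on top 3: 0.4081. G: 0.329 < 0.4081 → exclude; stop.
Optimal diet: E, B, A — 3 of 4 types.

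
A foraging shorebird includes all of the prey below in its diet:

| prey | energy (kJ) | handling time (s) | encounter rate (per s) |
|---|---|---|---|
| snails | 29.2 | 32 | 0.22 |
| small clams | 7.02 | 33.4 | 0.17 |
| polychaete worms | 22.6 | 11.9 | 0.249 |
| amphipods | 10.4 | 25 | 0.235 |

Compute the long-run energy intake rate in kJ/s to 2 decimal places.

0.70 kJ/s

R = Σλ_iE_i / (1 + Σλ_ih_i)
Numerator: 0.22×29.2 + 0.17×7.02 + 0.249×22.6 + 0.235×10.4 = 15.69
Denominator: 1 + 0.22×32 + 0.17×33.4 + 0.249×11.9 + 0.235×25 = 22.56
R = 15.69/22.56 = 0.6955 kJ/s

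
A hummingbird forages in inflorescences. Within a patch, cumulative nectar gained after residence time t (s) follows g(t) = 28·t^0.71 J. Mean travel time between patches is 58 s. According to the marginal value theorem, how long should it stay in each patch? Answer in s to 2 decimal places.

142.00 s

By the marginal value theorem, leave when the instantaneous gain rate g'(t) equals the habitat-wide average g(t)/(T + t).
g'(t) = 0.71·28·t^-0.29. Setting 0.71·28·t^-0.29 = 28·t^0.71/(58+t) gives 0.71(58+t) = t, so 0.29·t = 0.71×58.
t* = 0.71×58/0.29 = 142 s.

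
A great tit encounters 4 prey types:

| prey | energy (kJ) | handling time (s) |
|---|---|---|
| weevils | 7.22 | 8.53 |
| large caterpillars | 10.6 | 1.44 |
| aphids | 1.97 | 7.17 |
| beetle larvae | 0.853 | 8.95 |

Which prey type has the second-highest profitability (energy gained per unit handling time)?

In descending order of E/h:
large caterpillars: 10.6/1.44 = 7.36 kJ/s
weevils: 7.22/8.53 = 0.846 kJ/s
aphids: 1.97/7.17 = 0.275 kJ/s
beetle larvae: 0.853/8.95 = 0.0953 kJ/s

weevils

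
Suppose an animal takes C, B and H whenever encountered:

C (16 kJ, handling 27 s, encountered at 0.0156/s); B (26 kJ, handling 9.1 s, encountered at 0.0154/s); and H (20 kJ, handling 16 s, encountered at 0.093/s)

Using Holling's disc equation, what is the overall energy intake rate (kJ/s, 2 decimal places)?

0.82 kJ/s

R = Σλ_iE_i / (1 + Σλ_ih_i)
Numerator: 0.0156×16 + 0.0154×26 + 0.093×20 = 2.51
Denominator: 1 + 0.0156×27 + 0.0154×9.1 + 0.093×16 = 3.049
R = 2.51/3.049 = 0.8231 kJ/s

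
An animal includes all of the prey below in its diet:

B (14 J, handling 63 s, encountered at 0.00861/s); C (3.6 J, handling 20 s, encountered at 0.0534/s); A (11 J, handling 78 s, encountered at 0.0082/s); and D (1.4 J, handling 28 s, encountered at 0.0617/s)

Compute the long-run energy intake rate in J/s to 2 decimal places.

R = (0.00861×14 + 0.0534×3.6 + 0.0082×11 + 0.0617×1.4) / (1 + 0.00861×63 + 0.0534×20 + 0.0082×78 + 0.0617×28) = 0.4894/4.978 = 0.09831 J/s.

0.10 J/s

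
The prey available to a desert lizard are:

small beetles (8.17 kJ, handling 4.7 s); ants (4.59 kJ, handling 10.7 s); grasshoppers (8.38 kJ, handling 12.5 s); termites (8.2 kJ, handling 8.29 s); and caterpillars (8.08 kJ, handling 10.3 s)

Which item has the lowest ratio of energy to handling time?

Profitability E/h (kJ/s): small beetles = 8.17/4.7 = 1.74, ants = 4.59/10.7 = 0.429, grasshoppers = 8.38/12.5 = 0.67, termites = 8.2/8.29 = 0.989, caterpillars = 8.08/10.3 = 0.784.
Ranked: small beetles > termites > caterpillars > grasshoppers > ants.

ants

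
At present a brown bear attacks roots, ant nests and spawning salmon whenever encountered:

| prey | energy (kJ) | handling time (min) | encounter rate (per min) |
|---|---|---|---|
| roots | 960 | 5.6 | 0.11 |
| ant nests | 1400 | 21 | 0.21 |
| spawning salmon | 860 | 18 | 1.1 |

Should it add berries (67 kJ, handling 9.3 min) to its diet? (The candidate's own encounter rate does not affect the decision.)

Intake rate on the current diet: R = (0.11×960 + 0.21×1400 + 1.1×860) / (1 + 0.11×5.6 + 0.21×21 + 1.1×18) = 1346/25.83 = 52.1 kJ/min.
berries: E/h = 67/9.3 = 7.204 kJ/min.
Since 7.204 < R, time spent handling berries is better spent searching.

No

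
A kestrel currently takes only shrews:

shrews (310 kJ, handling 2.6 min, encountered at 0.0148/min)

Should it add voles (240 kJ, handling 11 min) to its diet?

Yes

On shrews alone, R = ΣλE/(1+Σλh) = 4.588/1.038 = 4.418 kJ/min.
voles: E/h = 240/11 = 21.82 kJ/min.
Since 21.82 > R, including voles increases the long-run rate.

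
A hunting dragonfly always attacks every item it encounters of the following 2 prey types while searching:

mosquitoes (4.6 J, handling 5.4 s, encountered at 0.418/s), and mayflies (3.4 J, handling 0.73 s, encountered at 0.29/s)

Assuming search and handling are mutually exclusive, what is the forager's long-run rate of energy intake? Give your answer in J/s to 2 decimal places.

R = (0.418×4.6 + 0.29×3.4) / (1 + 0.418×5.4 + 0.29×0.73) = 2.909/3.469 = 0.8385 J/s.

0.84 J/s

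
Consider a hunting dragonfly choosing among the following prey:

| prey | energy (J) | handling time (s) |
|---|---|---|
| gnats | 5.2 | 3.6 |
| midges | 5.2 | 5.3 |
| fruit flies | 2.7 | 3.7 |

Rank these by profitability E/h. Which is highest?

gnats

Profitability E/h (J/s): gnats = 5.2/3.6 = 1.44, midges = 5.2/5.3 = 0.981, fruit flies = 2.7/3.7 = 0.73.
Ranked: gnats > midges > fruit flies.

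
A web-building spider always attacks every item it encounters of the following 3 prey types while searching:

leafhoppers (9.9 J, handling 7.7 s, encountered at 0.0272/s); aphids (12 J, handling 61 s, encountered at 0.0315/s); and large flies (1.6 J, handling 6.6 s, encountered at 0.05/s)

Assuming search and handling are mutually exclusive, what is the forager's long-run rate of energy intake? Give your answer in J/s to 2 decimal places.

R = Σλ_iE_i / (1 + Σλ_ih_i)
Numerator: 0.0272×9.9 + 0.0315×12 + 0.05×1.6 = 0.7273
Denominator: 1 + 0.0272×7.7 + 0.0315×61 + 0.05×6.6 = 3.461
R = 0.7273/3.461 = 0.2101 J/s

0.21 J/s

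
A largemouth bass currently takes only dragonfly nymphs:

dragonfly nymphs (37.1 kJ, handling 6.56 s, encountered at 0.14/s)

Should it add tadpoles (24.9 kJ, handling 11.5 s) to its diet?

No

Intake rate on the current diet: R = (0.14×37.1) / (1 + 0.14×6.56) = 5.194/1.918 = 2.707 kJ/s.
Profitability of tadpoles: 24.9/11.5 = 2.165 kJ/s.
Since 2.165 < R, time spent handling tadpoles is better spent searching.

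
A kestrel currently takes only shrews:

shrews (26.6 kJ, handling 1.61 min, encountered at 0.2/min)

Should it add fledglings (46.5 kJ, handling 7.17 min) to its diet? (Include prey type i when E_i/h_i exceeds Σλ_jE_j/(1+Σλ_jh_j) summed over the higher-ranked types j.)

Yes

Intake rate on the current diet: R = (0.2×26.6) / (1 + 0.2×1.61) = 5.32/1.322 = 4.024 kJ/min.
fledglings: E/h = 46.5/7.17 = 6.485 kJ/min.
Since 6.485 > R, including fledglings increases the long-run rate.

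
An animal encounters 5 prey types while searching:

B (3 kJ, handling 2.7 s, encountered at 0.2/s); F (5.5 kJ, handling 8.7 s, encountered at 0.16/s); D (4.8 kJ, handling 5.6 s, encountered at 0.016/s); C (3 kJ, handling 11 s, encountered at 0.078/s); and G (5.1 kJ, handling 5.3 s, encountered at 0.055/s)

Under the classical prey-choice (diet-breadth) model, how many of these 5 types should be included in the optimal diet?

E/h in descending order: B 1.11, G 0.962, D 0.857, F 0.632, C 0.273 kJ/s. The optimal diet is the largest prefix of this list for which every included type satisfies E_i/h_i > R on the types above it.
Rate on top 1: 0.3896. G: 0.962 > 0.3896 → include.
Rate on top 2: 0.4808. D: 0.857 > 0.4808 → include.
Rate on top 3: 0.4983. F: 0.632 > 0.4983 → include.
Rate on top 4: 0.5546. C: 0.273 < 0.5546 → exclude; stop.
Optimal diet: B, G, D, F — 4 of 5 types.

4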